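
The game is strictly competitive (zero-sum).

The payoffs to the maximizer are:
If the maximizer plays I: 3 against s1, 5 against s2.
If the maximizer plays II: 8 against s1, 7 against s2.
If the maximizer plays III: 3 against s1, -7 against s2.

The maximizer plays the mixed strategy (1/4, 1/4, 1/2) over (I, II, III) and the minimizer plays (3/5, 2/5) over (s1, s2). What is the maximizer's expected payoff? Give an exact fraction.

47/20

Against (3/5, 2/5), each row's expected payoff is I: 19/5; II: 38/5; III: -1.
Taking the (1/4, 1/4, 1/2)-weighted average: (1/4)·(19/5) + (1/4)·(38/5) + (1/2)·(-1) = 47/20.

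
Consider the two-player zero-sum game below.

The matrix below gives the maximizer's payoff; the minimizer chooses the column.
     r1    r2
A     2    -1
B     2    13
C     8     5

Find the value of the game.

47/7

Row A is strictly dominated by row C, so the maximizer never plays it.
The remaining 2×2 game on (B, C) × (r1, r2) has no saddle point. Let the maximizer play B with probability p; indifference gives 2p + 8(1−p) = 13p + 5(1−p), so p = 3/14.
Similarly the minimizer's optimal q on r1 is 4/7, and the value is 2·(4/7) + (13)·(3/7) = 47/7.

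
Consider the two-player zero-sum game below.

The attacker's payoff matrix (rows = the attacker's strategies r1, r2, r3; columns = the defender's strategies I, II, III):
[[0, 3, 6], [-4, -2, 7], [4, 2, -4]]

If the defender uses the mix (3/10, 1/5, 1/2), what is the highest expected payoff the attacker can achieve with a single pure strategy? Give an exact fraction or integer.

18/5

r1: (0)·(3/10) + (3)·(1/5) + (6)·(1/2) = 18/5.
r2: (-4)·(3/10) + (-2)·(1/5) + (7)·(1/2) = 19/10.
r3: (4)·(3/10) + (2)·(1/5) + (-4)·(1/2) = -2/5.
The best pure response is r1 with expected payoff 18/5.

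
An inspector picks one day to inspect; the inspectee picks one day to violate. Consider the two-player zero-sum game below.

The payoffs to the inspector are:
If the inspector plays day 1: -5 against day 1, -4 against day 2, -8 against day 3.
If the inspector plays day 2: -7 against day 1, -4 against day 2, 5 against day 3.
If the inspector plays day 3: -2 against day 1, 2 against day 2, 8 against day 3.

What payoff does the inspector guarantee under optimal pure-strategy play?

Row minima: -8, -7, -2 → the inspector's maximin is -2.
Column maxima: -2, 2, 8 → the inspectee's minimax is -2.
They coincide at (day 3, day 1), so the value is -2.

-2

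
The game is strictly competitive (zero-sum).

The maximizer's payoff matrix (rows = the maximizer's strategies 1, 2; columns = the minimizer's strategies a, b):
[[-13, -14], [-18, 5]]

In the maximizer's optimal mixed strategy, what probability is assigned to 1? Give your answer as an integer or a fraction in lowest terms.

Row minima are -14 and -18, so the maximizer's maximin is -14; column maxima are -13 and 5, so the minimizer's minimax is -13. These differ, so the equilibrium is in mixed strategies.
Let the maximizer play 1 with probability p. The minimizer is indifferent when −13p − 18(1−p) = −14p + 5(1−p), giving p = 23/24.

23/24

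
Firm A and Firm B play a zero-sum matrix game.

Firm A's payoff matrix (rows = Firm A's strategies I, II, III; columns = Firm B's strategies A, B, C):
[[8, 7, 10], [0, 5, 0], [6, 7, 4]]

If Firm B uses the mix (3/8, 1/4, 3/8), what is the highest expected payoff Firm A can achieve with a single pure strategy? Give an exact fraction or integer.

I: (8)·(3/8) + (7)·(1/4) + (10)·(3/8) = 17/2.
II: (0)·(3/8) + (5)·(1/4) + (0)·(3/8) = 5/4.
III: (6)·(3/8) + (7)·(1/4) + (4)·(3/8) = 11/2.
The best pure response is I with expected payoff 17/2.

17/2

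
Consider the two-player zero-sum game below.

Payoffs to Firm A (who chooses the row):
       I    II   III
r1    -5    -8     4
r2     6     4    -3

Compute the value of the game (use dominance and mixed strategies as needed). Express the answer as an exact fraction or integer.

Column I is strictly dominated by II for Firm B (it gives Firm A more in every row).
The remaining 2×2 game on (r1, r2) × (II, III) has no saddle point. Let Firm A play r1 with probability p; indifference gives −8p + 4(1−p) = 4p − 3(1−p), so p = 7/19.
Similarly Firm B's optimal q on II is 7/19, and the value is -8·(7/19) + (4)·(12/19) = -8/19.

-8/19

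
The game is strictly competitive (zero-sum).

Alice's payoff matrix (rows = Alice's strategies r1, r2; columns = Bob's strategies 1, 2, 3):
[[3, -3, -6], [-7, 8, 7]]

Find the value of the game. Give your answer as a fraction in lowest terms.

Column 2 is strictly dominated by 3 for Bob (it gives Alice more in every row).
The remaining 2×2 game on (r1, r2) × (1, 3) has no saddle point. Let Alice play r1 with probability p; indifference gives 3p − 7(1−p) = −6p + 7(1−p), so p = 14/23.
Similarly Bob's optimal q on 1 is 13/23, and the value is 3·(13/23) + (-6)·(10/23) = -21/23.

-21/23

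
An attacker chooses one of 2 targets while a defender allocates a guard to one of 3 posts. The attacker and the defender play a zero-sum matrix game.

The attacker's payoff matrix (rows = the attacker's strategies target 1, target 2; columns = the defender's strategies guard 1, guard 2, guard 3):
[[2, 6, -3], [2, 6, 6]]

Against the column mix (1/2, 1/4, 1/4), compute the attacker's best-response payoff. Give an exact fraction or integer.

4

target 1: (2)·(1/2) + (6)·(1/4) + (-3)·(1/4) = 7/4.
target 2: (2)·(1/2) + (6)·(1/4) + (6)·(1/4) = 4.
The best pure response is target 2 with expected payoff 4.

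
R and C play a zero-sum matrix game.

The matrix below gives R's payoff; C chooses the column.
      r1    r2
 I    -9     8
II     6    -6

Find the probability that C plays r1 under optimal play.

Row minima are -9 and -6, so R's maximin is -6; column maxima are 6 and 8, so C's minimax is 6. These differ, so the equilibrium is in mixed strategies.
Let C play r1 with probability q. R is indifferent when −9q + 8(1−q) = 6q − 6(1−q), giving q = 14/29.

14/29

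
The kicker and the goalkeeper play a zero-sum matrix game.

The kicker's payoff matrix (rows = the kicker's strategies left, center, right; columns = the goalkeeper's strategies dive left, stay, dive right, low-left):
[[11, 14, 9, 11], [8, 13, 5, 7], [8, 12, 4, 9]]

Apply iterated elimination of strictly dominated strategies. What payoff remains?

9

Column dive left is strictly dominated by dive right for the goalkeeper (9<11, 5<8, 4<8); eliminate dive left.
Column stay is strictly dominated by dive right for the goalkeeper (9<14, 5<13, 4<12); eliminate stay.
Column low-left is strictly dominated by dive right for the goalkeeper (9<11, 5<7, 4<9); eliminate low-left.
Row right is strictly dominated by row left (9>4); eliminate right.
Row center is strictly dominated by row left (9>5); eliminate center.
Only (left, dive right) remains, with payoff 9.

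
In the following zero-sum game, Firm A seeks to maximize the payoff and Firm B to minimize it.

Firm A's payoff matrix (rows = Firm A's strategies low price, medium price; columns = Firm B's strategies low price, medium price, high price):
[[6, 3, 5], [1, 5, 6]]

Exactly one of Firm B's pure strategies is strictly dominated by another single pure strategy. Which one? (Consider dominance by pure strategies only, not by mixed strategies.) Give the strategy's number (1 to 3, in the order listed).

Firm B prefers columns that give Firm A less. Compare high price with medium price: 3 < 5, 5 < 6.
So medium price strictly dominates high price for Firm B; high price is strictly dominated.

3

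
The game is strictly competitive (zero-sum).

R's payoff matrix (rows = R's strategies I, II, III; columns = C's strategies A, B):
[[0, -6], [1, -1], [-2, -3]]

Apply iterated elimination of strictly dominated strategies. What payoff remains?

-1

Column A is strictly dominated by B for C (-6<0, -1<1, -3<-2); eliminate A.
Row III is strictly dominated by row II (-1>-3); eliminate III.
Row I is strictly dominated by row II (-1>-6); eliminate I.
Only (II, B) remains, with payoff -1.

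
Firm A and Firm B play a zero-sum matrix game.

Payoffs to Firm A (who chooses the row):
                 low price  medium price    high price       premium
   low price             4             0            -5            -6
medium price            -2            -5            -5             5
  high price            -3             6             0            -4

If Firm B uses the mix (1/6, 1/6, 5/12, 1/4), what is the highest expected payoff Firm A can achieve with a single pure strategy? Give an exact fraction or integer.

-1/2

low price: (4)·(1/6) + (0)·(1/6) + (-5)·(5/12) + (-6)·(1/4) = -35/12.
medium price: (-2)·(1/6) + (-5)·(1/6) + (-5)·(5/12) + (5)·(1/4) = -2.
high price: (-3)·(1/6) + (6)·(1/6) + (0)·(5/12) + (-4)·(1/4) = -1/2.
The best pure response is high price with expected payoff -1/2.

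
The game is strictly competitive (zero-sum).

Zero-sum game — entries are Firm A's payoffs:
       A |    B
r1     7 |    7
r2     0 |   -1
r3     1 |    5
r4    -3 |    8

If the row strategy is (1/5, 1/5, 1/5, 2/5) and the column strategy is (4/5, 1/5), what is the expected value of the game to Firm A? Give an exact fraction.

Against (4/5, 1/5), each row's expected payoff is r1: 7; r2: -1/5; r3: 9/5; r4: -4/5.
Taking the (1/5, 1/5, 1/5, 2/5)-weighted average: (1/5)·(7) + (1/5)·(-1/5) + (1/5)·(9/5) + (2/5)·(-4/5) = 7/5.

7/5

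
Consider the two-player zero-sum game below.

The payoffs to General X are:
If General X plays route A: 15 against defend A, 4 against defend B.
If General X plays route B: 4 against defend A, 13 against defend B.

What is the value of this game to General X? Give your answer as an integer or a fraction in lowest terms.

Row minima are 4 and 4, so General X's maximin is 4; column maxima are 15 and 13, so General Y's minimax is 13. These differ, so the equilibrium is in mixed strategies.
Let General X play route A with probability p. General Y is indifferent when 15p + 4(1−p) = 4p + 13(1−p), giving p = 9/20.
Let General Y play defend A with probability q. General X is indifferent when 15q + 4(1−q) = 4q + 13(1−q), giving q = 9/20.
The value is 15·(9/20) + (4)·(11/20) = 179/20.

179/20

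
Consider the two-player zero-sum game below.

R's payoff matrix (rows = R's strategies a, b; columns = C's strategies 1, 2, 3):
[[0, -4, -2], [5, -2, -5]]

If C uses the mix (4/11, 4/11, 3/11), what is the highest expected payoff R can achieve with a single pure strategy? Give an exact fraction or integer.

-3/11

a: (0)·(4/11) + (-4)·(4/11) + (-2)·(3/11) = -2.
b: (5)·(4/11) + (-2)·(4/11) + (-5)·(3/11) = -3/11.
The best pure response is b with expected payoff -3/11.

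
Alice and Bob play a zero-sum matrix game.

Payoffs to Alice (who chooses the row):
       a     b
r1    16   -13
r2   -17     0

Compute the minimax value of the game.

Row minima are -13 and -17, so Alice's maximin is -13; column maxima are 16 and 0, so Bob's minimax is 0. These differ, so the equilibrium is in mixed strategies.
Let Alice play r1 with probability p. Bob is indifferent when 16p − 17(1−p) = −13p, giving p = 17/46.
Let Bob play a with probability q. Alice is indifferent when 16q − 13(1−q) = −17q, giving q = 13/46.
The value is 16·(13/46) + (-13)·(33/46) = -221/46.

-221/46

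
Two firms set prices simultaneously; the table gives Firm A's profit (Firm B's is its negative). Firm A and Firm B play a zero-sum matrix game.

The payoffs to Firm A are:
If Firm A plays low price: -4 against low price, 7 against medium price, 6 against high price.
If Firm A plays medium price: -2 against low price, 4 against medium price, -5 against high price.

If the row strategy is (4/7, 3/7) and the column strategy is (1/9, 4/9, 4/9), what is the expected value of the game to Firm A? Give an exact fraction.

58/21

Against (1/9, 4/9, 4/9), each row's expected payoff is low price: 16/3; medium price: -2/3.
Taking the (4/7, 3/7)-weighted average: (4/7)·(16/3) + (3/7)·(-2/3) = 58/21.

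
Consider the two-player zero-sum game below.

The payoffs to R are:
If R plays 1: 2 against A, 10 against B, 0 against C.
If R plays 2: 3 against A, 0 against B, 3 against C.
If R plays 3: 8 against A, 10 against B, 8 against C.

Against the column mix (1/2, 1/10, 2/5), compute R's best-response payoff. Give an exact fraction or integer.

41/5

1: (2)·(1/2) + (10)·(1/10) + (0)·(2/5) = 2.
2: (3)·(1/2) + (0)·(1/10) + (3)·(2/5) = 27/10.
3: (8)·(1/2) + (10)·(1/10) + (8)·(2/5) = 41/5.
The best pure response is 3 with expected payoff 41/5.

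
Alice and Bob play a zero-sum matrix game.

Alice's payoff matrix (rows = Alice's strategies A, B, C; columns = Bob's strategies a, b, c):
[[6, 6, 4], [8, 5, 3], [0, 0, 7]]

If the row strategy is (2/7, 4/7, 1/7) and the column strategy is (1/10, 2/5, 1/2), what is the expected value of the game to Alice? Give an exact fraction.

307/70

Against (1/10, 2/5, 1/2), each row's expected payoff is A: 5; B: 43/10; C: 7/2.
Taking the (2/7, 4/7, 1/7)-weighted average: (2/7)·(5) + (4/7)·(43/10) + (1/7)·(7/2) = 307/70.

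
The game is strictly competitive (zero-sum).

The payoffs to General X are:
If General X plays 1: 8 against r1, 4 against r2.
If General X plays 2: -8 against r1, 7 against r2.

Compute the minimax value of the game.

Row minima are 4 and -8, so General X's maximin is 4; column maxima are 8 and 7, so General Y's minimax is 7. These differ, so the equilibrium is in mixed strategies.
Let General X play 1 with probability p. General Y is indifferent when 8p − 8(1−p) = 4p + 7(1−p), giving p = 15/19.
Let General Y play r1 with probability q. General X is indifferent when 8q + 4(1−q) = −8q + 7(1−q), giving q = 3/19.
The value is 8·(3/19) + (4)·(16/19) = 88/19.

88/19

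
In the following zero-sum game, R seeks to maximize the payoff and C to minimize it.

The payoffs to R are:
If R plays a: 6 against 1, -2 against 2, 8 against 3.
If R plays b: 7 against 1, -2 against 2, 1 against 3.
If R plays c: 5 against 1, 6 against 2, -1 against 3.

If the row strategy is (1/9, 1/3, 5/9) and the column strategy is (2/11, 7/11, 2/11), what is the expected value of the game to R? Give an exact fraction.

Against (2/11, 7/11, 2/11), each row's expected payoff is a: 14/11; b: 2/11; c: 50/11.
Taking the (1/9, 1/3, 5/9)-weighted average: (1/9)·(14/11) + (1/3)·(2/11) + (5/9)·(50/11) = 30/11.

30/11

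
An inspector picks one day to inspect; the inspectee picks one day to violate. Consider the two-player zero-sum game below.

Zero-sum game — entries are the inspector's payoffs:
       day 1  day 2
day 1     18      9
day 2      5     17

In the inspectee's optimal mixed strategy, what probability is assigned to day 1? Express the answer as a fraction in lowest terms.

8/21

Row minima are 9 and 5, so the inspector's maximin is 9; column maxima are 18 and 17, so the inspectee's minimax is 17. These differ, so the equilibrium is in mixed strategies.
Let the inspectee play day 1 with probability q. The inspector is indifferent when 18q + 9(1−q) = 5q + 17(1−q), giving q = 8/21.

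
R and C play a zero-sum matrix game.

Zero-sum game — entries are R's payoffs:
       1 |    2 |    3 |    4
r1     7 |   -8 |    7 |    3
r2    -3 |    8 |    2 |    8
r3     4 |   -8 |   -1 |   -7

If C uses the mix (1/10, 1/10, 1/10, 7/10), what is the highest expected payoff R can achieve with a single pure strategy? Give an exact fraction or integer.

63/10

r1: (7)·(1/10) + (-8)·(1/10) + (7)·(1/10) + (3)·(7/10) = 27/10.
r2: (-3)·(1/10) + (8)·(1/10) + (2)·(1/10) + (8)·(7/10) = 63/10.
r3: (4)·(1/10) + (-8)·(1/10) + (-1)·(1/10) + (-7)·(7/10) = -27/5.
The best pure response is r2 with expected payoff 63/10.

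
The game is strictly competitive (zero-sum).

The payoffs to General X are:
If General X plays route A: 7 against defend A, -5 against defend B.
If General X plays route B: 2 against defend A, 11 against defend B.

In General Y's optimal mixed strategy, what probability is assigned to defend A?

Row minima are -5 and 2, so General X's maximin is 2; column maxima are 7 and 11, so General Y's minimax is 7. These differ, so the equilibrium is in mixed strategies.
Let General Y play defend A with probability q. General X is indifferent when 7q − 5(1−q) = 2q + 11(1−q), giving q = 16/21.

16/21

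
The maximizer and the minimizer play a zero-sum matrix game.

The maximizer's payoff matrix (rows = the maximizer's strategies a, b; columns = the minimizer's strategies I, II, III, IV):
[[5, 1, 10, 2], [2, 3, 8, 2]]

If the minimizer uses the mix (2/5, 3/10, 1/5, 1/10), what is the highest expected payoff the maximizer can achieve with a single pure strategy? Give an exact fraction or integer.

9/2

a: (5)·(2/5) + (1)·(3/10) + (10)·(1/5) + (2)·(1/10) = 9/2.
b: (2)·(2/5) + (3)·(3/10) + (8)·(1/5) + (2)·(1/10) = 7/2.
The best pure response is a with expected payoff 9/2.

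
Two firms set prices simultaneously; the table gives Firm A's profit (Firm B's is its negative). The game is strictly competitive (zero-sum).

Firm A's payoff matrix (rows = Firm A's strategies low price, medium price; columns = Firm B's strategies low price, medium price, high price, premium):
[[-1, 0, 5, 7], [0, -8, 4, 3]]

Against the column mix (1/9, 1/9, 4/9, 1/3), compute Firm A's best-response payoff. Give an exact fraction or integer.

40/9

low price: (-1)·(1/9) + (0)·(1/9) + (5)·(4/9) + (7)·(1/3) = 40/9.
medium price: (0)·(1/9) + (-8)·(1/9) + (4)·(4/9) + (3)·(1/3) = 17/9.
The best pure response is low price with expected payoff 40/9.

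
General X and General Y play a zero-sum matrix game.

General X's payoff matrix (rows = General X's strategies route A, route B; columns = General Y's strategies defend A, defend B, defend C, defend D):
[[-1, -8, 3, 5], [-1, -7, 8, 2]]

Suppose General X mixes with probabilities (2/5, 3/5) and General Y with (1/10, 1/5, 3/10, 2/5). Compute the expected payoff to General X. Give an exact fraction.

Against (1/10, 1/5, 3/10, 2/5), each row's expected payoff is route A: 6/5; route B: 17/10.
Taking the (2/5, 3/5)-weighted average: (2/5)·(6/5) + (3/5)·(17/10) = 3/2.

3/2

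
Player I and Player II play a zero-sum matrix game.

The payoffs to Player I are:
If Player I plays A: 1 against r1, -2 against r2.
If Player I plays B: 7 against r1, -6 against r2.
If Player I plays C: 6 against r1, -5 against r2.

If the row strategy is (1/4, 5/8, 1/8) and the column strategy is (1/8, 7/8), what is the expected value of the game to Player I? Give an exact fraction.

Against (1/8, 7/8), each row's expected payoff is A: -13/8; B: -35/8; C: -29/8.
Taking the (1/4, 5/8, 1/8)-weighted average: (1/4)·(-13/8) + (5/8)·(-35/8) + (1/8)·(-29/8) = -115/32.

-115/32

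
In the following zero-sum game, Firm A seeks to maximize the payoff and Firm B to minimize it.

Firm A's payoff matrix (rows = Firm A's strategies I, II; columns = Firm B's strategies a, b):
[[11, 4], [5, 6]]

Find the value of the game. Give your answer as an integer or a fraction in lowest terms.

Row minima are 4 and 5, so Firm A's maximin is 5; column maxima are 11 and 6, so Firm B's minimax is 6. These differ, so the equilibrium is in mixed strategies.
Let Firm A play I with probability p. Firm B is indifferent when 11p + 5(1−p) = 4p + 6(1−p), giving p = 1/8.
Let Firm B play a with probability q. Firm A is indifferent when 11q + 4(1−q) = 5q + 6(1−q), giving q = 1/4.
The value is 11·(1/4) + (4)·(3/4) = 23/4.

23/4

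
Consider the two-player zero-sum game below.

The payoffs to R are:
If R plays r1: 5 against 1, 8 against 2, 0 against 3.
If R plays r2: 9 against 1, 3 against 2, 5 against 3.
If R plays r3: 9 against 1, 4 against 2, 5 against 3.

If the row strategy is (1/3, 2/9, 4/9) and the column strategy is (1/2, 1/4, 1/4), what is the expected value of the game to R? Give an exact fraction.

107/18

Against (1/2, 1/4, 1/4), each row's expected payoff is r1: 9/2; r2: 13/2; r3: 27/4.
Taking the (1/3, 2/9, 4/9)-weighted average: (1/3)·(9/2) + (2/9)·(13/2) + (4/9)·(27/4) = 107/18.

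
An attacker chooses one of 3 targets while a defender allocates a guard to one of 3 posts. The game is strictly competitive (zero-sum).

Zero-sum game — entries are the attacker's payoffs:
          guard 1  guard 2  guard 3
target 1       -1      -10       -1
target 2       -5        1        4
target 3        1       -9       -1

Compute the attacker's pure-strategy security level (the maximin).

The worst-case payoff for each row is target 1: -10, target 2: -5, target 3: -9.
The best of these is -5.

-5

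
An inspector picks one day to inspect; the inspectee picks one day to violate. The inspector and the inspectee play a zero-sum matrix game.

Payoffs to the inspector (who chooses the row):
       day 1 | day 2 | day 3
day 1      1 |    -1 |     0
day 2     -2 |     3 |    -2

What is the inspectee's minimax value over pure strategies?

The worst case (largest entry) in each column is day 1: 1, day 2: 3, day 3: 0.
The best (smallest) of these is 0.

0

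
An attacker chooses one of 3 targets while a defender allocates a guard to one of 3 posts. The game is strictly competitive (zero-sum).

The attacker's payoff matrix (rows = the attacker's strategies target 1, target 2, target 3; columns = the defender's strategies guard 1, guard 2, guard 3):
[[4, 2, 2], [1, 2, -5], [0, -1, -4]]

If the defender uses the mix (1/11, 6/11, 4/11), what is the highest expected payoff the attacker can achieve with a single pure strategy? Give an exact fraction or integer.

24/11

target 1: (4)·(1/11) + (2)·(6/11) + (2)·(4/11) = 24/11.
target 2: (1)·(1/11) + (2)·(6/11) + (-5)·(4/11) = -7/11.
target 3: (0)·(1/11) + (-1)·(6/11) + (-4)·(4/11) = -2.
The best pure response is target 1 with expected payoff 24/11.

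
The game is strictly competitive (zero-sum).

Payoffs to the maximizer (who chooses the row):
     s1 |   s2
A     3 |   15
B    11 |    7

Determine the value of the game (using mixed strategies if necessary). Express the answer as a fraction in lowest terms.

Row minima are 3 and 7, so the maximizer's maximin is 7; column maxima are 11 and 15, so the minimizer's minimax is 11. These differ, so the equilibrium is in mixed strategies.
Let the maximizer play A with probability p. The minimizer is indifferent when 3p + 11(1−p) = 15p + 7(1−p), giving p = 1/4.
Let the minimizer play s1 with probability q. The maximizer is indifferent when 3q + 15(1−q) = 11q + 7(1−q), giving q = 1/2.
The value is 3·(1/2) + (15)·(1/2) = 9.

9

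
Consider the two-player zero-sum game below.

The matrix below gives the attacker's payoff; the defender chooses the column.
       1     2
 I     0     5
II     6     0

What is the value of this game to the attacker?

30/11

Row minima are 0 and 0, so the attacker's maximin is 0; column maxima are 6 and 5, so the defender's minimax is 5. These differ, so the equilibrium is in mixed strategies.
Let the attacker play I with probability p. The defender is indifferent when 6(1−p) = 5p, giving p = 6/11.
Let the defender play 1 with probability q. The attacker is indifferent when 5(1−q) = 6q, giving q = 5/11.
The value is 0·(5/11) + (5)·(6/11) = 30/11.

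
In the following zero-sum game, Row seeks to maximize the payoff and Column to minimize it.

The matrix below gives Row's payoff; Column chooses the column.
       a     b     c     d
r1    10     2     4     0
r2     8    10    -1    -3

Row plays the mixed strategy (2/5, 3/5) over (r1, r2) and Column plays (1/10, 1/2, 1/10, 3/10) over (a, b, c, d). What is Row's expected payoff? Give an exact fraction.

Against (1/10, 1/2, 1/10, 3/10), each row's expected payoff is r1: 12/5; r2: 24/5.
Taking the (2/5, 3/5)-weighted average: (2/5)·(12/5) + (3/5)·(24/5) = 96/25.

96/25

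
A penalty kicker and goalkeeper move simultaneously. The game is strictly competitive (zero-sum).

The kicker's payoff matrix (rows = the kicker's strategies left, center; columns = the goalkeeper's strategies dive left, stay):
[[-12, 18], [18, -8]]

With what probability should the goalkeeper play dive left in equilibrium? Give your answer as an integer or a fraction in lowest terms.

13/28

Row minima are -12 and -8, so the kicker's maximin is -8; column maxima are 18 and 18, so the goalkeeper's minimax is 18. These differ, so the equilibrium is in mixed strategies.
Let the goalkeeper play dive left with probability q. The kicker is indifferent when −12q + 18(1−q) = 18q − 8(1−q), giving q = 13/28.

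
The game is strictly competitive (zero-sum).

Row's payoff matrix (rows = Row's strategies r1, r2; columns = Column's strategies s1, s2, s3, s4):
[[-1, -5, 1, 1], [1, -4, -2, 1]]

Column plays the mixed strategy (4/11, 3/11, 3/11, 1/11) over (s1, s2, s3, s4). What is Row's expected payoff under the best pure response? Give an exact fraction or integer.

r1: (-1)·(4/11) + (-5)·(3/11) + (1)·(3/11) + (1)·(1/11) = -15/11.
r2: (1)·(4/11) + (-4)·(3/11) + (-2)·(3/11) + (1)·(1/11) = -13/11.
The best pure response is r2 with expected payoff -13/11.

-13/11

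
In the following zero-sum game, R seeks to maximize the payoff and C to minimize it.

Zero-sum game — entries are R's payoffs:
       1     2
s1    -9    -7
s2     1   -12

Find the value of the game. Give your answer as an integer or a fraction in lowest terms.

Row minima are -9 and -12, so R's maximin is -9; column maxima are 1 and -7, so C's minimax is -7. These differ, so the equilibrium is in mixed strategies.
Let R play s1 with probability p. C is indifferent when −9p + (1−p) = −7p − 12(1−p), giving p = 13/15.
Let C play 1 with probability q. R is indifferent when −9q − 7(1−q) = q − 12(1−q), giving q = 1/3.
The value is -9·(1/3) + (-7)·(2/3) = -23/3.

-23/3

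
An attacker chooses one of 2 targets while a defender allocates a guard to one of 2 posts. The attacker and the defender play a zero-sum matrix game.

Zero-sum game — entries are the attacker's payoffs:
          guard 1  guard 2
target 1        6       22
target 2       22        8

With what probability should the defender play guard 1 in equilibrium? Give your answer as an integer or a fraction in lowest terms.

7/15

Row minima are 6 and 8, so the attacker's maximin is 8; column maxima are 22 and 22, so the defender's minimax is 22. These differ, so the equilibrium is in mixed strategies.
Let the defender play guard 1 with probability q. The attacker is indifferent when 6q + 22(1−q) = 22q + 8(1−q), giving q = 7/15.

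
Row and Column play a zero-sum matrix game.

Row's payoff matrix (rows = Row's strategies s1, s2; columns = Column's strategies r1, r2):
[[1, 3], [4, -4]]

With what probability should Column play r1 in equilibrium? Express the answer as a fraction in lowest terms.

Row minima are 1 and -4, so Row's maximin is 1; column maxima are 4 and 3, so Column's minimax is 3. These differ, so the equilibrium is in mixed strategies.
Let Column play r1 with probability q. Row is indifferent when q + 3(1−q) = 4q − 4(1−q), giving q = 7/10.

7/10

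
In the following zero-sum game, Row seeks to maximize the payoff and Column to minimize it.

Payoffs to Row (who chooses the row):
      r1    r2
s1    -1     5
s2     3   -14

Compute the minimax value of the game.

1/23

Row minima are -1 and -14, so Row's maximin is -1; column maxima are 3 and 5, so Column's minimax is 3. These differ, so the equilibrium is in mixed strategies.
Let Row play s1 with probability p. Column is indifferent when −p + 3(1−p) = 5p − 14(1−p), giving p = 17/23.
Let Column play r1 with probability q. Row is indifferent when −q + 5(1−q) = 3q − 14(1−q), giving q = 19/23.
The value is -1·(19/23) + (5)·(4/23) = 1/23.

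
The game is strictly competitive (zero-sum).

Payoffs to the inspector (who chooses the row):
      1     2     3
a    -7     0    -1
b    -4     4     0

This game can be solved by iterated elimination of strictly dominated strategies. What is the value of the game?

Row a is strictly dominated by row b (-4>-7, 4>0, 0>-1); eliminate a.
Column 2 is strictly dominated by 1 for the inspectee (-4<4); eliminate 2.
Column 3 is strictly dominated by 1 for the inspectee (-4<0); eliminate 3.
Only (b, 1) remains, with payoff -4.

-4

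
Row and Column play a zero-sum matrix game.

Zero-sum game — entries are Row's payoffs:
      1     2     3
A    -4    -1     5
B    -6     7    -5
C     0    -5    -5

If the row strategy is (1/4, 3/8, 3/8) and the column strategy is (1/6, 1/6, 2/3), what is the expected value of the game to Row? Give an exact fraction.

Against (1/6, 1/6, 2/3), each row's expected payoff is A: 5/2; B: -19/6; C: -25/6.
Taking the (1/4, 3/8, 3/8)-weighted average: (1/4)·(5/2) + (3/8)·(-19/6) + (3/8)·(-25/6) = -17/8.

-17/8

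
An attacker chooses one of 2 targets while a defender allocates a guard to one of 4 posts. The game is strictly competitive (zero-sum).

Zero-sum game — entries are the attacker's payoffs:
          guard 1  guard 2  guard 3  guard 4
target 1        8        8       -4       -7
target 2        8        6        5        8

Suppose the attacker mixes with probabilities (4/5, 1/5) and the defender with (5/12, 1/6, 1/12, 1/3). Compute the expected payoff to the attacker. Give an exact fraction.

37/12

Against (5/12, 1/6, 1/12, 1/3), each row's expected payoff is target 1: 2; target 2: 89/12.
Taking the (4/5, 1/5)-weighted average: (4/5)·(2) + (1/5)·(89/12) = 37/12.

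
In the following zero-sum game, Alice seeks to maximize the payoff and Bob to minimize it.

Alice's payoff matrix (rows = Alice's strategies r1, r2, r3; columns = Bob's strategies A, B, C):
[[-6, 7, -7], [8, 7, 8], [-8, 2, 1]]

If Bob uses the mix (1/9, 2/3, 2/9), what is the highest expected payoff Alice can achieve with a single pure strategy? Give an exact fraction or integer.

r1: (-6)·(1/9) + (7)·(2/3) + (-7)·(2/9) = 22/9.
r2: (8)·(1/9) + (7)·(2/3) + (8)·(2/9) = 22/3.
r3: (-8)·(1/9) + (2)·(2/3) + (1)·(2/9) = 2/3.
The best pure response is r2 with expected payoff 22/3.

22/3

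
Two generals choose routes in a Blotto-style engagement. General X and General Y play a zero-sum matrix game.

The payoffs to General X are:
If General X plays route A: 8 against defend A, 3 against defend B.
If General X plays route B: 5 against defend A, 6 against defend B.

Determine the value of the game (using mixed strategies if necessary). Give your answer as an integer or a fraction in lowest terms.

11/2

Row minima are 3 and 5, so General X's maximin is 5; column maxima are 8 and 6, so General Y's minimax is 6. These differ, so the equilibrium is in mixed strategies.
Let General X play route A with probability p. General Y is indifferent when 8p + 5(1−p) = 3p + 6(1−p), giving p = 1/6.
Let General Y play defend A with probability q. General X is indifferent when 8q + 3(1−q) = 5q + 6(1−q), giving q = 1/2.
The value is 8·(1/2) + (3)·(1/2) = 11/2.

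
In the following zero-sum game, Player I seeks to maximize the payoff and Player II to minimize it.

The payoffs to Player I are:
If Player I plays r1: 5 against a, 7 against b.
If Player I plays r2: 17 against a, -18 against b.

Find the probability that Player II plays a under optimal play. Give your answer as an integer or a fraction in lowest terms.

Row minima are 5 and -18, so Player I's maximin is 5; column maxima are 17 and 7, so Player II's minimax is 7. These differ, so the equilibrium is in mixed strategies.
Let Player II play a with probability q. Player I is indifferent when 5q + 7(1−q) = 17q − 18(1−q), giving q = 25/37.

25/37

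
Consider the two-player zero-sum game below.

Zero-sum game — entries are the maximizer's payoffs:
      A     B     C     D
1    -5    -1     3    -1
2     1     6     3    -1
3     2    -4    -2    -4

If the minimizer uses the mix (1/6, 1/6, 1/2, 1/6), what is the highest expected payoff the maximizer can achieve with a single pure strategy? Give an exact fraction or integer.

5/2

1: (-5)·(1/6) + (-1)·(1/6) + (3)·(1/2) + (-1)·(1/6) = 1/3.
2: (1)·(1/6) + (6)·(1/6) + (3)·(1/2) + (-1)·(1/6) = 5/2.
3: (2)·(1/6) + (-4)·(1/6) + (-2)·(1/2) + (-4)·(1/6) = -2.
The best pure response is 2 with expected payoff 5/2.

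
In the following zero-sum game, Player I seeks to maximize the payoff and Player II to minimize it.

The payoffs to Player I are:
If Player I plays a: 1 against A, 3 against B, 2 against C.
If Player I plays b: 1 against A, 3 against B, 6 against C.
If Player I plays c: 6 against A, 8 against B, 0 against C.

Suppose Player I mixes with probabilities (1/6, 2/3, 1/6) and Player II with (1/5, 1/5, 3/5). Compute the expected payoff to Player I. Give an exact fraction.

Against (1/5, 1/5, 3/5), each row's expected payoff is a: 2; b: 22/5; c: 14/5.
Taking the (1/6, 2/3, 1/6)-weighted average: (1/6)·(2) + (2/3)·(22/5) + (1/6)·(14/5) = 56/15.

56/15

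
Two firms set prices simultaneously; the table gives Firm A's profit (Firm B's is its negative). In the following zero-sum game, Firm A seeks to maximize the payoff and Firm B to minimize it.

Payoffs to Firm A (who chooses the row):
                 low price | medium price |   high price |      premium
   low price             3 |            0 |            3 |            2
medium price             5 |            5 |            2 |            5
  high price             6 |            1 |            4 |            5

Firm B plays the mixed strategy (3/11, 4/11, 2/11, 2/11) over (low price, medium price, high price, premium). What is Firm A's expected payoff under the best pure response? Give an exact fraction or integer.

low price: (3)·(3/11) + (0)·(4/11) + (3)·(2/11) + (2)·(2/11) = 19/11.
medium price: (5)·(3/11) + (5)·(4/11) + (2)·(2/11) + (5)·(2/11) = 49/11.
high price: (6)·(3/11) + (1)·(4/11) + (4)·(2/11) + (5)·(2/11) = 40/11.
The best pure response is medium price with expected payoff 49/11.

49/11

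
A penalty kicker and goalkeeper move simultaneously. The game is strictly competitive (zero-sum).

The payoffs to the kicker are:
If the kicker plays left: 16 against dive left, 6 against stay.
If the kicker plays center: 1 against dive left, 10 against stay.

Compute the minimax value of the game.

154/19

Row minima are 6 and 1, so the kicker's maximin is 6; column maxima are 16 and 10, so the goalkeeper's minimax is 10. These differ, so the equilibrium is in mixed strategies.
Let the kicker play left with probability p. The goalkeeper is indifferent when 16p + (1−p) = 6p + 10(1−p), giving p = 9/19.
Let the goalkeeper play dive left with probability q. The kicker is indifferent when 16q + 6(1−q) = q + 10(1−q), giving q = 4/19.
The value is 16·(4/19) + (6)·(15/19) = 154/19.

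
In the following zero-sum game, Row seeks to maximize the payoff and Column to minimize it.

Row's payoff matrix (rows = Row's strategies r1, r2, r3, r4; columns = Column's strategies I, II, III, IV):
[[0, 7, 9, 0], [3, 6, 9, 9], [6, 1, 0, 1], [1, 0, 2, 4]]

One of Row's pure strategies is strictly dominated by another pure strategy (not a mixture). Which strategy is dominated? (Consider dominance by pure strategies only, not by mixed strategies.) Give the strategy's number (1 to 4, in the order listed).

4

Compare r4 with r2: 3 > 1, 6 > 0, 9 > 2, 9 > 4.
So r2 strictly dominates r4 for Row; r4 is strictly dominated.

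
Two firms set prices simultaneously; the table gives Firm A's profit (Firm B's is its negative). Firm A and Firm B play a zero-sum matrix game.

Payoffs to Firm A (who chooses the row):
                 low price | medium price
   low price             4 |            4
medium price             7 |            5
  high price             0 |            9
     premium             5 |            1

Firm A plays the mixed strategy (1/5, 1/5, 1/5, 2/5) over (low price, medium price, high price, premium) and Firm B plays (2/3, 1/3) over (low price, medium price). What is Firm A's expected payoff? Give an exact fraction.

62/15

Against (2/3, 1/3), each row's expected payoff is low price: 4; medium price: 19/3; high price: 3; premium: 11/3.
Taking the (1/5, 1/5, 1/5, 2/5)-weighted average: (1/5)·(4) + (1/5)·(19/3) + (1/5)·(3) + (2/5)·(11/3) = 62/15.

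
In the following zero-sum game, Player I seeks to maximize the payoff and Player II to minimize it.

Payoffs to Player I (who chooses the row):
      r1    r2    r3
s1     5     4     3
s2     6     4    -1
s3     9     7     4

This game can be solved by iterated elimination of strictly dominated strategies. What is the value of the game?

4

Row s2 is strictly dominated by row s3 (9>6, 7>4, 4>-1); eliminate s2.
Row s1 is strictly dominated by row s3 (9>5, 7>4, 4>3); eliminate s1.
Column r1 is strictly dominated by r2 for Player II (7<9); eliminate r1.
Column r2 is strictly dominated by r3 for Player II (4<7); eliminate r2.
Only (s3, r3) remains, with payoff 4.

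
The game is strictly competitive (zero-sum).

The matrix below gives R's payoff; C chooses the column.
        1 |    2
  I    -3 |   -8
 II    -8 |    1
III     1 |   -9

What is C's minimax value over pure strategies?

1

The worst case (largest entry) in each column is 1: 1, 2: 1.
The best (smallest) of these is 1.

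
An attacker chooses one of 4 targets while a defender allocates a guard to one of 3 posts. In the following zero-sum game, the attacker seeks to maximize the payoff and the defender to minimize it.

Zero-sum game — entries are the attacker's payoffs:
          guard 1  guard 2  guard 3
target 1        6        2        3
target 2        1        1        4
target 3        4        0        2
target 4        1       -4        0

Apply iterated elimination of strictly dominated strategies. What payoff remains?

Column guard 3 is strictly dominated by guard 2 for the defender (2<3, 1<4, 0<2, -4<0); eliminate guard 3.
Row target 2 is strictly dominated by row target 1 (6>1, 2>1); eliminate target 2.
Column guard 1 is strictly dominated by guard 2 for the defender (2<6, 0<4, -4<1); eliminate guard 1.
Row target 4 is strictly dominated by row target 1 (2>-4); eliminate target 4.
Row target 3 is strictly dominated by row target 1 (2>0); eliminate target 3.
Only (target 1, guard 2) remains, with payoff 2.

2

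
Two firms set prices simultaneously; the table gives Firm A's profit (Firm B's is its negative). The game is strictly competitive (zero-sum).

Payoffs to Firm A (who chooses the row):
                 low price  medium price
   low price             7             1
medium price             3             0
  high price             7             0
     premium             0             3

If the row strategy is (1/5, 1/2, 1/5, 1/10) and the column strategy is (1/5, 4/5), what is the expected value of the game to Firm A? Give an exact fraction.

Against (1/5, 4/5), each row's expected payoff is low price: 11/5; medium price: 3/5; high price: 7/5; premium: 12/5.
Taking the (1/5, 1/2, 1/5, 1/10)-weighted average: (1/5)·(11/5) + (1/2)·(3/5) + (1/5)·(7/5) + (1/10)·(12/5) = 63/50.

63/50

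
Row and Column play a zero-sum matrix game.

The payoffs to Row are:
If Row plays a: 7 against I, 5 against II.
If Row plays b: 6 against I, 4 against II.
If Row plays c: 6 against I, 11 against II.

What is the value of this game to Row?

47/7

Row b is strictly dominated by row a, so Row never plays it.
The remaining 2×2 game on (a, c) × (I, II) has no saddle point. Let Row play a with probability p; indifference gives 7p + 6(1−p) = 5p + 11(1−p), so p = 5/7.
Similarly Column's optimal q on I is 6/7, and the value is 7·(6/7) + (5)·(1/7) = 47/7.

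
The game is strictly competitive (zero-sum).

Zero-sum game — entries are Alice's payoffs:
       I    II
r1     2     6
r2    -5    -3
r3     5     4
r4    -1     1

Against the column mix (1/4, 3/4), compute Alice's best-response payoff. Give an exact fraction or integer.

r1: (2)·(1/4) + (6)·(3/4) = 5.
r2: (-5)·(1/4) + (-3)·(3/4) = -7/2.
r3: (5)·(1/4) + (4)·(3/4) = 17/4.
r4: (-1)·(1/4) + (1)·(3/4) = 1/2.
The best pure response is r1 with expected payoff 5.

5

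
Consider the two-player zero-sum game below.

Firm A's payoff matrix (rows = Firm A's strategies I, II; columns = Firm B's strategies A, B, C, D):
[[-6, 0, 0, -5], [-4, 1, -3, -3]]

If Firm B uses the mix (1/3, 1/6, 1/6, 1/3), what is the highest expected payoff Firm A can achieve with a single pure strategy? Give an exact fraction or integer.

-8/3

I: (-6)·(1/3) + (0)·(1/6) + (0)·(1/6) + (-5)·(1/3) = -11/3.
II: (-4)·(1/3) + (1)·(1/6) + (-3)·(1/6) + (-3)·(1/3) = -8/3.
The best pure response is II with expected payoff -8/3.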